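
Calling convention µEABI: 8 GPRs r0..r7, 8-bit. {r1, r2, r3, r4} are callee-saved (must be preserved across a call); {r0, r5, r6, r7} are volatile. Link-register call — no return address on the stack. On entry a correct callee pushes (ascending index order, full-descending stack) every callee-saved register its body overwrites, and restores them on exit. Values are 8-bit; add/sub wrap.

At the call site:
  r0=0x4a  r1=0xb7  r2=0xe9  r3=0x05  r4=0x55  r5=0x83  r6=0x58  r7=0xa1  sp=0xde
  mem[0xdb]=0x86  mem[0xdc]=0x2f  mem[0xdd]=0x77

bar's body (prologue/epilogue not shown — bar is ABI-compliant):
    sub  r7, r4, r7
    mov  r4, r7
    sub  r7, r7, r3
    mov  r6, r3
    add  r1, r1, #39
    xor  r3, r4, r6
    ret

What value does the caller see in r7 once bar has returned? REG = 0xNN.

REG = 0xaf

prologue: push r1 -> mem[0xdd]=0xb7, sp=0xdd
prologue: push r3 -> mem[0xdc]=0x05, sp=0xdc
prologue: push r4 -> mem[0xdb]=0x55, sp=0xdb
body[0] sub  r7, r4, r7 -> r7=0xb4
body[1] mov  r4, r7 -> r4=0xb4
body[2] sub  r7, r7, r3 -> r7=0xaf
body[3] mov  r6, r3 -> r6=0x05
body[4] add  r1, r1, #39 -> r1=0xde
body[5] xor  r3, r4, r6 -> r3=0xb1
epilogue: pop r4=0x55, sp=0xdc
epilogue: pop r3=0x05, sp=0xdd
epilogue: pop r1=0xb7, sp=0xde
r7 is caller-saved -> body value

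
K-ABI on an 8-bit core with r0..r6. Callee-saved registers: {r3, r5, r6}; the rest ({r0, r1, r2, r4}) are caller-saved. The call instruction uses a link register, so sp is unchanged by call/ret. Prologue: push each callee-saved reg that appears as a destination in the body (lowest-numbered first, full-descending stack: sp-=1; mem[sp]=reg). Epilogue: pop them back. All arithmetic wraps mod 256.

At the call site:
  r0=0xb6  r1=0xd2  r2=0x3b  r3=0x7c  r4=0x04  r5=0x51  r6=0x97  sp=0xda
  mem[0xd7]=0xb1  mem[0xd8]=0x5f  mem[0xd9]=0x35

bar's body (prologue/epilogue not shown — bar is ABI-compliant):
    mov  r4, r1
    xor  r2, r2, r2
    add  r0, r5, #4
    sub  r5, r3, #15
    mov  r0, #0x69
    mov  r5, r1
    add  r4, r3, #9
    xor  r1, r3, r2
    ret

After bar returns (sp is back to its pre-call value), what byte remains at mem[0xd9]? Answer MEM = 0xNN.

MEM = 0x51

prologue: push r5 → mem[0xd9]=0x51, sp=0xd9
body[0] mov  r4, r1 → r4=0xd2
body[1] xor  r2, r2, r2 → r2=0x00
body[2] add  r0, r5, #4 → r0=0x55
body[3] sub  r5, r3, #15 → r5=0x6d
body[4] mov  r0, #0x69 → r0=0x69
body[5] mov  r5, r1 → r5=0xd2
body[6] add  r4, r3, #9 → r4=0x85
body[7] xor  r1, r3, r2 → r1=0x7c
epilogue: pop r5=0x51, sp=0xda
prologue pushed ['r5'] at ['0xd9']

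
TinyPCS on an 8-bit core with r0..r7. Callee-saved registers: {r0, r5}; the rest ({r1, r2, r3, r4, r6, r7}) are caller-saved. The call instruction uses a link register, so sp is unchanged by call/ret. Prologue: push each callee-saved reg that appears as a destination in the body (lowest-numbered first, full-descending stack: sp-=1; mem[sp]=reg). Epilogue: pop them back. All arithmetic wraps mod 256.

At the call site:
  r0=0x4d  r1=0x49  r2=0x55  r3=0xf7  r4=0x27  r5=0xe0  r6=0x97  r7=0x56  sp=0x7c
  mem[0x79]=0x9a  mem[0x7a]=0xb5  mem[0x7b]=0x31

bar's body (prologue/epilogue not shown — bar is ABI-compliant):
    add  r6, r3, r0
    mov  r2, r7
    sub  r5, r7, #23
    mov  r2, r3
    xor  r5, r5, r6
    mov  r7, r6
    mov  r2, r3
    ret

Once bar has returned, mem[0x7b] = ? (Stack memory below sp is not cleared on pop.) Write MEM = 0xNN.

MEM = 0xe0

prologue: push r5 → mem[0x7b]=0xe0, sp=0x7b
body[0] add  r6, r3, r0 → r6=0x44
body[1] mov  r2, r7 → r2=0x56
body[2] sub  r5, r7, #23 → r5=0x3f
body[3] mov  r2, r3 → r2=0xf7
body[4] xor  r5, r5, r6 → r5=0x7b
body[5] mov  r7, r6 → r7=0x44
body[6] mov  r2, r3 → r2=0xf7
epilogue: pop r5=0xe0, sp=0x7c
prologue pushed ['r5'] at ['0x7b']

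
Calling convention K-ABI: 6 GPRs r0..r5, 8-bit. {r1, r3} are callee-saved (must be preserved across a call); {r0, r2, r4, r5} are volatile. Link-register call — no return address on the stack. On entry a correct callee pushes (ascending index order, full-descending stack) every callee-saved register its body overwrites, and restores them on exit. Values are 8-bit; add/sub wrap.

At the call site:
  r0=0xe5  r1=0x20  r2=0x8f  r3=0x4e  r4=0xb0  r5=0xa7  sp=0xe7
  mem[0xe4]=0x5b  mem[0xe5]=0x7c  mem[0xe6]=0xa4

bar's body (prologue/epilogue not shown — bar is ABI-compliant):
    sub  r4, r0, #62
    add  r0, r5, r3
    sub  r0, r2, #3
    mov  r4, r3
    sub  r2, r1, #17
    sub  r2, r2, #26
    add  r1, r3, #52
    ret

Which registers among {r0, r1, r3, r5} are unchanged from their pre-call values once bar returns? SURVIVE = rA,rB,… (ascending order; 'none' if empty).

prologue: push r1 → mem[0xe6]=0x20, sp=0xe6
body[0] sub  r4, r0, #62 → r4=0xa7
body[1] add  r0, r5, r3 → r0=0xf5
body[2] sub  r0, r2, #3 → r0=0x8c
body[3] mov  r4, r3 → r4=0x4e
body[4] sub  r2, r1, #17 → r2=0x0f
body[5] sub  r2, r2, #26 → r2=0xf5
body[6] add  r1, r3, #52 → r1=0x82
epilogue: pop r1=0x20, sp=0xe7
r0: caller-saved, written=True
r1: callee-saved, written=True
r3: callee-saved, written=False
r5: caller-saved, written=False

SURVIVE = r1,r3,r5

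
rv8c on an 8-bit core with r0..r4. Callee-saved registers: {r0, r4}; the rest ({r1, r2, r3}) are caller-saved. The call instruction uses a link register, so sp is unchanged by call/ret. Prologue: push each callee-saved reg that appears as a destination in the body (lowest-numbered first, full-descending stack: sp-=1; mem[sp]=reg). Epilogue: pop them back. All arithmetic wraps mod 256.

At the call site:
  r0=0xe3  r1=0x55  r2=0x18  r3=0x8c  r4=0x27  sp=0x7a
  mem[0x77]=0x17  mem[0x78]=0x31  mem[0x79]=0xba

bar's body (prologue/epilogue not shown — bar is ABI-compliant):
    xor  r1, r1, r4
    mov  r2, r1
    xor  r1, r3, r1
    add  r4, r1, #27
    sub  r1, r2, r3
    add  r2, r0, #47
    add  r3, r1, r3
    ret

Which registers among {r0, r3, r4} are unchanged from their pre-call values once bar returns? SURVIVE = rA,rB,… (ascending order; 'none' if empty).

prologue: push r4 -> mem[0x79]=0x27, sp=0x79
body[0] xor  r1, r1, r4 -> r1=0x72
body[1] mov  r2, r1 -> r2=0x72
body[2] xor  r1, r3, r1 -> r1=0xfe
body[3] add  r4, r1, #27 -> r4=0x19
body[4] sub  r1, r2, r3 -> r1=0xe6
body[5] add  r2, r0, #47 -> r2=0x12
body[6] add  r3, r1, r3 -> r3=0x72
epilogue: pop r4=0x27, sp=0x7a
r0: callee-saved, written=False
r3: caller-saved, written=True
r4: callee-saved, written=True

SURVIVE = r0,r4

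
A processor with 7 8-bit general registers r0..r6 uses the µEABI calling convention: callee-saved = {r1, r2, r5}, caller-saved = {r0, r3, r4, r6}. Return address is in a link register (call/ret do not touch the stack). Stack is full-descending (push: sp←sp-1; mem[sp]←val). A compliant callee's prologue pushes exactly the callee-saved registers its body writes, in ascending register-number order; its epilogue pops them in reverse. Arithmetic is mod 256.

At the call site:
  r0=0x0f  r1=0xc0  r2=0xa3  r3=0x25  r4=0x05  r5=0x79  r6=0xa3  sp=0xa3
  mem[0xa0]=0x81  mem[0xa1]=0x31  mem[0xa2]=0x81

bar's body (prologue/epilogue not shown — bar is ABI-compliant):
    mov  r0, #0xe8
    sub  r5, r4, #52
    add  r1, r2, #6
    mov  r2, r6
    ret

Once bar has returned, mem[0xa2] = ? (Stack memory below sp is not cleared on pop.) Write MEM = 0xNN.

prologue: push r1 → mem[0xa2]=0xc0, sp=0xa2
prologue: push r2 → mem[0xa1]=0xa3, sp=0xa1
prologue: push r5 → mem[0xa0]=0x79, sp=0xa0
body[0] mov  r0, #0xe8 → r0=0xe8
body[1] sub  r5, r4, #52 → r5=0xd1
body[2] add  r1, r2, #6 → r1=0xa9
body[3] mov  r2, r6 → r2=0xa3
epilogue: pop r5=0x79, sp=0xa1
epilogue: pop r2=0xa3, sp=0xa2
epilogue: pop r1=0xc0, sp=0xa3
prologue pushed ['r1', 'r2', 'r5'] at ['0xa2', '0xa1', '0xa0']

MEM = 0xc0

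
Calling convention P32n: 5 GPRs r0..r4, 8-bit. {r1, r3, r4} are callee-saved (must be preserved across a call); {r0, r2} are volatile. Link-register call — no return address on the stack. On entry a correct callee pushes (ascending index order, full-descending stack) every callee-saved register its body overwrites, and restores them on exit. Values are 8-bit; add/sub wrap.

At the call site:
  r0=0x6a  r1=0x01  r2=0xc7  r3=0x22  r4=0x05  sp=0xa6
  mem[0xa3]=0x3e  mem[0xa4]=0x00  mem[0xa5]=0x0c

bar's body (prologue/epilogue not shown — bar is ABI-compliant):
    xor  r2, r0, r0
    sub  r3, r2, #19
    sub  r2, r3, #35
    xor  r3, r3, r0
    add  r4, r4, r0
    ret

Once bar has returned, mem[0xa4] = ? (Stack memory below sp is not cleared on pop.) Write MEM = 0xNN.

prologue: push r3 → mem[0xa5]=0x22, sp=0xa5
prologue: push r4 → mem[0xa4]=0x05, sp=0xa4
body[0] xor  r2, r0, r0 → r2=0x00
body[1] sub  r3, r2, #19 → r3=0xed
body[2] sub  r2, r3, #35 → r2=0xca
body[3] xor  r3, r3, r0 → r3=0x87
body[4] add  r4, r4, r0 → r4=0x6f
epilogue: pop r4=0x05, sp=0xa5
epilogue: pop r3=0x22, sp=0xa6
prologue pushed ['r3', 'r4'] at ['0xa5', '0xa4']

MEM = 0x05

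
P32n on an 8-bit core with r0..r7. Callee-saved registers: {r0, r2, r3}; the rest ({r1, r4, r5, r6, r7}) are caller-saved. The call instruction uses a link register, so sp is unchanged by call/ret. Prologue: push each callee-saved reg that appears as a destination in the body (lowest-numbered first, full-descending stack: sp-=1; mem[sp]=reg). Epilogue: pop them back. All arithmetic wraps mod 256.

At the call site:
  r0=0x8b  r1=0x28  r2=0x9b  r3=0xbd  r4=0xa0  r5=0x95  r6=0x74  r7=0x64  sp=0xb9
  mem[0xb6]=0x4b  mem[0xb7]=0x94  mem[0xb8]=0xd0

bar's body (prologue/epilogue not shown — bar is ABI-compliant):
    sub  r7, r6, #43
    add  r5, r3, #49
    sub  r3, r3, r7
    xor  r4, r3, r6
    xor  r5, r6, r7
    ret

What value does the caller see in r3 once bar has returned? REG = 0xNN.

prologue: push r3 -> mem[0xb8]=0xbd, sp=0xb8
body[0] sub  r7, r6, #43 -> r7=0x49
body[1] add  r5, r3, #49 -> r5=0xee
body[2] sub  r3, r3, r7 -> r3=0x74
body[3] xor  r4, r3, r6 -> r4=0x00
body[4] xor  r5, r6, r7 -> r5=0x3d
epilogue: pop r3=0xbd, sp=0xb9
r3 is callee-saved -> restored

REG = 0xbd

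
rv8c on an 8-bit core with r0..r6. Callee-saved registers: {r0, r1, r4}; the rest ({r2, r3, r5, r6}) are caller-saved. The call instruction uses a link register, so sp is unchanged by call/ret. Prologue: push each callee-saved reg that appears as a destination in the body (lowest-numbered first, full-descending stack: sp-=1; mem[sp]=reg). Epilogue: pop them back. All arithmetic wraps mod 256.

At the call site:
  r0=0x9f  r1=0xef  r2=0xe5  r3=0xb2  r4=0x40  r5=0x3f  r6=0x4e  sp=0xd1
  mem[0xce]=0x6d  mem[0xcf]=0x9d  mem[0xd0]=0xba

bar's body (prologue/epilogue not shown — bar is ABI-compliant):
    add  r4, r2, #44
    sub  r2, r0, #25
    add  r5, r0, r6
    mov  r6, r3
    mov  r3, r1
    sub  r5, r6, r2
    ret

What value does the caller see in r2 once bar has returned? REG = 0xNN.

REG = 0x86

prologue: push r4 -> mem[0xd0]=0x40, sp=0xd0
body[0] add  r4, r2, #44 -> r4=0x11
body[1] sub  r2, r0, #25 -> r2=0x86
body[2] add  r5, r0, r6 -> r5=0xed
body[3] mov  r6, r3 -> r6=0xb2
body[4] mov  r3, r1 -> r3=0xef
body[5] sub  r5, r6, r2 -> r5=0x2c
epilogue: pop r4=0x40, sp=0xd1
r2 is caller-saved -> body value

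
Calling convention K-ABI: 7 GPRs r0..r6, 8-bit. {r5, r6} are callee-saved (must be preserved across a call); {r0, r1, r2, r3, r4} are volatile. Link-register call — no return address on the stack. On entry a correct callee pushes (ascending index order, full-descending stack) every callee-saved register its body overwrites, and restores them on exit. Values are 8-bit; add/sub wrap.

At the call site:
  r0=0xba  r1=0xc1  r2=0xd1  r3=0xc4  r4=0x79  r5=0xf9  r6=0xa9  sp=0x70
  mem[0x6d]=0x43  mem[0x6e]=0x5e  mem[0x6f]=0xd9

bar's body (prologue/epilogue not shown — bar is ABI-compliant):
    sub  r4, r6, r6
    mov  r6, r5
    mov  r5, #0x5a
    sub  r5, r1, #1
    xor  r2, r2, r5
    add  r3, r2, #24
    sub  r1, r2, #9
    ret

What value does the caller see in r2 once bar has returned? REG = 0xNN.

prologue: push r5 -> mem[0x6f]=0xf9, sp=0x6f
prologue: push r6 -> mem[0x6e]=0xa9, sp=0x6e
body[0] sub  r4, r6, r6 -> r4=0x00
body[1] mov  r6, r5 -> r6=0xf9
body[2] mov  r5, #0x5a -> r5=0x5a
body[3] sub  r5, r1, #1 -> r5=0xc0
body[4] xor  r2, r2, r5 -> r2=0x11
body[5] add  r3, r2, #24 -> r3=0x29
body[6] sub  r1, r2, #9 -> r1=0x08
epilogue: pop r6=0xa9, sp=0x6f
epilogue: pop r5=0xf9, sp=0x70
r2 is caller-saved -> body value

REG = 0x11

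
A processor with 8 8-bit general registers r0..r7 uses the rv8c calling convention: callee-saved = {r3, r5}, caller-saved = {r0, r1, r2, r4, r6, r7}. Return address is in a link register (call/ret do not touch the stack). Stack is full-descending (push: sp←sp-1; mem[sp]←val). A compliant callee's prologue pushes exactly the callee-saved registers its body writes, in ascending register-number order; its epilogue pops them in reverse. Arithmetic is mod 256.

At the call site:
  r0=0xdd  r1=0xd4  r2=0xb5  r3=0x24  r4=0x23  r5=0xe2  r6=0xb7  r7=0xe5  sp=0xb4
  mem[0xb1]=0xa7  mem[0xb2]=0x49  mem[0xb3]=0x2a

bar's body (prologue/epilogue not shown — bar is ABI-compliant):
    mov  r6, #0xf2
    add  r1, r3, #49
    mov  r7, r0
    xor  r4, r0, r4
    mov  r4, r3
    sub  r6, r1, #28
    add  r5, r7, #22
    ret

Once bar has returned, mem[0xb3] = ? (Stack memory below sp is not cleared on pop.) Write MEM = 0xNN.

prologue: push r5 → mem[0xb3]=0xe2, sp=0xb3
body[0] mov  r6, #0xf2 → r6=0xf2
body[1] add  r1, r3, #49 → r1=0x55
body[2] mov  r7, r0 → r7=0xdd
body[3] xor  r4, r0, r4 → r4=0xfe
body[4] mov  r4, r3 → r4=0x24
body[5] sub  r6, r1, #28 → r6=0x39
body[6] add  r5, r7, #22 → r5=0xf3
epilogue: pop r5=0xe2, sp=0xb4
prologue pushed ['r5'] at ['0xb3']

MEM = 0xe2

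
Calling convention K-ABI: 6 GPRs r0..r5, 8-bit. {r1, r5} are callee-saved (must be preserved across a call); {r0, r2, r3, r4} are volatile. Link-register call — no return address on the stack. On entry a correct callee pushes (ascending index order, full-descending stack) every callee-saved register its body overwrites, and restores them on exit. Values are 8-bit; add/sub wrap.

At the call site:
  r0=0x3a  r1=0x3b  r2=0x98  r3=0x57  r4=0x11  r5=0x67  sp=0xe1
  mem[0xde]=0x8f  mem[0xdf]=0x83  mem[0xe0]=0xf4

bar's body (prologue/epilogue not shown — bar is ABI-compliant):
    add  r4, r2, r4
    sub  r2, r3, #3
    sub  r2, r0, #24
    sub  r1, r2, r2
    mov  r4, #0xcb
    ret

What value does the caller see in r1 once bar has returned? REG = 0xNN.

prologue: push r1 → mem[0xe0]=0x3b, sp=0xe0
body[0] add  r4, r2, r4 → r4=0xa9
body[1] sub  r2, r3, #3 → r2=0x54
body[2] sub  r2, r0, #24 → r2=0x22
body[3] sub  r1, r2, r2 → r1=0x00
body[4] mov  r4, #0xcb → r4=0xcb
epilogue: pop r1=0x3b, sp=0xe1
r1 is callee-saved → restored

REG = 0x3b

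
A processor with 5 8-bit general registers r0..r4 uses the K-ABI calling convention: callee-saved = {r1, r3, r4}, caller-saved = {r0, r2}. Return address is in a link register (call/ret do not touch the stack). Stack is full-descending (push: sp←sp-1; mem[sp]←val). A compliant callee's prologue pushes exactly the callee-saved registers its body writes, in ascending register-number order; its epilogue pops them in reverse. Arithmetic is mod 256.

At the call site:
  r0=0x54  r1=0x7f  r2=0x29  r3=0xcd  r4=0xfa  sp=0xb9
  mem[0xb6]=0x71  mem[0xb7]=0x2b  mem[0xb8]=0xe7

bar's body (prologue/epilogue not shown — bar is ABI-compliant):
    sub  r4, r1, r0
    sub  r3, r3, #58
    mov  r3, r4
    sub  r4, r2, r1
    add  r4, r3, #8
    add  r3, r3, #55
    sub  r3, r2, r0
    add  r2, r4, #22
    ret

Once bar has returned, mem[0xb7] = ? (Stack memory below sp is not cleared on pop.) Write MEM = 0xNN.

prologue: push r3 → mem[0xb8]=0xcd, sp=0xb8
prologue: push r4 → mem[0xb7]=0xfa, sp=0xb7
body[0] sub  r4, r1, r0 → r4=0x2b
body[1] sub  r3, r3, #58 → r3=0x93
body[2] mov  r3, r4 → r3=0x2b
body[3] sub  r4, r2, r1 → r4=0xaa
body[4] add  r4, r3, #8 → r4=0x33
body[5] add  r3, r3, #55 → r3=0x62
body[6] sub  r3, r2, r0 → r3=0xd5
body[7] add  r2, r4, #22 → r2=0x49
epilogue: pop r4=0xfa, sp=0xb8
epilogue: pop r3=0xcd, sp=0xb9
prologue pushed ['r3', 'r4'] at ['0xb8', '0xb7']

MEM = 0xfa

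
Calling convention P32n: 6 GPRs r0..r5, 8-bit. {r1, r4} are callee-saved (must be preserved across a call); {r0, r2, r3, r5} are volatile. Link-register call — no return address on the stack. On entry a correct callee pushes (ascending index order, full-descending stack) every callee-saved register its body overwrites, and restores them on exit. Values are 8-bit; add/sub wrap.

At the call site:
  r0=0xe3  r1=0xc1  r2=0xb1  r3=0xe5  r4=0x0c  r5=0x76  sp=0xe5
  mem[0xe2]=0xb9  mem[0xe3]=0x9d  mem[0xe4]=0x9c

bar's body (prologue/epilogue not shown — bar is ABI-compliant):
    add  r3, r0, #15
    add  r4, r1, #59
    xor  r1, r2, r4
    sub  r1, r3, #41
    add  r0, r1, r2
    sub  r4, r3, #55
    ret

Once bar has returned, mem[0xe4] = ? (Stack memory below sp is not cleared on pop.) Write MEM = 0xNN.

prologue: push r1 -> mem[0xe4]=0xc1, sp=0xe4
prologue: push r4 -> mem[0xe3]=0x0c, sp=0xe3
body[0] add  r3, r0, #15 -> r3=0xf2
body[1] add  r4, r1, #59 -> r4=0xfc
body[2] xor  r1, r2, r4 -> r1=0x4d
body[3] sub  r1, r3, #41 -> r1=0xc9
body[4] add  r0, r1, r2 -> r0=0x7a
body[5] sub  r4, r3, #55 -> r4=0xbb
epilogue: pop r4=0x0c, sp=0xe4
epilogue: pop r1=0xc1, sp=0xe5
prologue pushed ['r1', 'r4'] at ['0xe4', '0xe3']

MEM = 0xc1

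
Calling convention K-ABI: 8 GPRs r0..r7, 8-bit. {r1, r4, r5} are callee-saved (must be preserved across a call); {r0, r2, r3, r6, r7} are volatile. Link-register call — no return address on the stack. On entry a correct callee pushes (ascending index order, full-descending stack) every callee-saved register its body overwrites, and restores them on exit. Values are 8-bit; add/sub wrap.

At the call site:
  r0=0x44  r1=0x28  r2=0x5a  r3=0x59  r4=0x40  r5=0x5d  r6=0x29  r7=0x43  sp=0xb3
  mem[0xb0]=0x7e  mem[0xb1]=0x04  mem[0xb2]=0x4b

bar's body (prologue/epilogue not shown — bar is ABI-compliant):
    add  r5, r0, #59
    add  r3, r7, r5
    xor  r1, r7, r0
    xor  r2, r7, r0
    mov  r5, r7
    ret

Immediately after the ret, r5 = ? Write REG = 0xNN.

REG = 0x5d

prologue: push r1 → mem[0xb2]=0x28, sp=0xb2
prologue: push r5 → mem[0xb1]=0x5d, sp=0xb1
body[0] add  r5, r0, #59 → r5=0x7f
body[1] add  r3, r7, r5 → r3=0xc2
body[2] xor  r1, r7, r0 → r1=0x07
body[3] xor  r2, r7, r0 → r2=0x07
body[4] mov  r5, r7 → r5=0x43
epilogue: pop r5=0x5d, sp=0xb2
epilogue: pop r1=0x28, sp=0xb3
r5 is callee-saved → restored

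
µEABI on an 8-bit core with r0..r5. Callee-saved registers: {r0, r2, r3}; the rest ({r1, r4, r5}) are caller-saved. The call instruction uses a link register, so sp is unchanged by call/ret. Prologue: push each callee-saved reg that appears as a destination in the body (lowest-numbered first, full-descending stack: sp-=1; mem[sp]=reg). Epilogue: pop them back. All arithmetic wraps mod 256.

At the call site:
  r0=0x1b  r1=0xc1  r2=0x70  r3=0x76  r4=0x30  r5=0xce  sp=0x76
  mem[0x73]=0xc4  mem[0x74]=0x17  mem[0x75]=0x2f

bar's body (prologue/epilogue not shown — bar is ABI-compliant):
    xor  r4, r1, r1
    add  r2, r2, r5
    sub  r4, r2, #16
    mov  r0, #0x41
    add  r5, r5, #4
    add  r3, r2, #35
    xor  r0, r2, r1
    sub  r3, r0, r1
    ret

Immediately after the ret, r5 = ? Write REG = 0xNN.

REG = 0xd2

prologue: push r0 -> mem[0x75]=0x1b, sp=0x75
prologue: push r2 -> mem[0x74]=0x70, sp=0x74
prologue: push r3 -> mem[0x73]=0x76, sp=0x73
body[0] xor  r4, r1, r1 -> r4=0x00
body[1] add  r2, r2, r5 -> r2=0x3e
body[2] sub  r4, r2, #16 -> r4=0x2e
body[3] mov  r0, #0x41 -> r0=0x41
body[4] add  r5, r5, #4 -> r5=0xd2
body[5] add  r3, r2, #35 -> r3=0x61
body[6] xor  r0, r2, r1 -> r0=0xff
body[7] sub  r3, r0, r1 -> r3=0x3e
epilogue: pop r3=0x76, sp=0x74
epilogue: pop r2=0x70, sp=0x75
epilogue: pop r0=0x1b, sp=0x76
r5 is caller-saved -> body value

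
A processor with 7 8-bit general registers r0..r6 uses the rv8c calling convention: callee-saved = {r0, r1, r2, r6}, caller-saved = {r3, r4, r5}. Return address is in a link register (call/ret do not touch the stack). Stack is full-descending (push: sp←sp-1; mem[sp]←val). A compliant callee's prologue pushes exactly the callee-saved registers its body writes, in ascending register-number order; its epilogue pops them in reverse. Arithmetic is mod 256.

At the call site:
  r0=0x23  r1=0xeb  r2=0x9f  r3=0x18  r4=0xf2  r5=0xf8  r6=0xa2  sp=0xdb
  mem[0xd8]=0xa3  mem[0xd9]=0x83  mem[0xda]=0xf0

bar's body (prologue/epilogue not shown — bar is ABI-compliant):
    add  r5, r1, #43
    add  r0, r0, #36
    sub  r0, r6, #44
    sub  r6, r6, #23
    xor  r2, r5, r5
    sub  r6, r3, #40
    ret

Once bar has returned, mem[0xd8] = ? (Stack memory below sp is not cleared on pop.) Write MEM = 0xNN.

MEM = 0xa2

prologue: push r0 -> mem[0xda]=0x23, sp=0xda
prologue: push r2 -> mem[0xd9]=0x9f, sp=0xd9
prologue: push r6 -> mem[0xd8]=0xa2, sp=0xd8
body[0] add  r5, r1, #43 -> r5=0x16
body[1] add  r0, r0, #36 -> r0=0x47
body[2] sub  r0, r6, #44 -> r0=0x76
body[3] sub  r6, r6, #23 -> r6=0x8b
body[4] xor  r2, r5, r5 -> r2=0x00
body[5] sub  r6, r3, #40 -> r6=0xf0
epilogue: pop r6=0xa2, sp=0xd9
epilogue: pop r2=0x9f, sp=0xda
epilogue: pop r0=0x23, sp=0xdb
prologue pushed ['r0', 'r2', 'r6'] at ['0xda', '0xd9', '0xd8']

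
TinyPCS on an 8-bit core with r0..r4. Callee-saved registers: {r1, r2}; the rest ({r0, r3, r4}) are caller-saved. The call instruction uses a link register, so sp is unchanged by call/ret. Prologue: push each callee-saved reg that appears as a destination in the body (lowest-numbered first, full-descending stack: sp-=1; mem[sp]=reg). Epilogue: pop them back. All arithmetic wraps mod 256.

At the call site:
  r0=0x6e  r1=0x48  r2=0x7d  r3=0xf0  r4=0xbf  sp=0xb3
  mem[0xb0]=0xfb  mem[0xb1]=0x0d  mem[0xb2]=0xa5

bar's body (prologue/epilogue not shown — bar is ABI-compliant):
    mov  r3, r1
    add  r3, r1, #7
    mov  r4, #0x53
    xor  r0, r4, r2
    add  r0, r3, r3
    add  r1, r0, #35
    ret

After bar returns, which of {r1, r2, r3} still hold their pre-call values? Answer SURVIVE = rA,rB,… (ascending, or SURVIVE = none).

SURVIVE = r1,r2

prologue: push r1 → mem[0xb2]=0x48, sp=0xb2
body[0] mov  r3, r1 → r3=0x48
body[1] add  r3, r1, #7 → r3=0x4f
body[2] mov  r4, #0x53 → r4=0x53
body[3] xor  r0, r4, r2 → r0=0x2e
body[4] add  r0, r3, r3 → r0=0x9e
body[5] add  r1, r0, #35 → r1=0xc1
epilogue: pop r1=0x48, sp=0xb3
r1: callee-saved, written=True
r2: callee-saved, written=False
r3: caller-saved, written=True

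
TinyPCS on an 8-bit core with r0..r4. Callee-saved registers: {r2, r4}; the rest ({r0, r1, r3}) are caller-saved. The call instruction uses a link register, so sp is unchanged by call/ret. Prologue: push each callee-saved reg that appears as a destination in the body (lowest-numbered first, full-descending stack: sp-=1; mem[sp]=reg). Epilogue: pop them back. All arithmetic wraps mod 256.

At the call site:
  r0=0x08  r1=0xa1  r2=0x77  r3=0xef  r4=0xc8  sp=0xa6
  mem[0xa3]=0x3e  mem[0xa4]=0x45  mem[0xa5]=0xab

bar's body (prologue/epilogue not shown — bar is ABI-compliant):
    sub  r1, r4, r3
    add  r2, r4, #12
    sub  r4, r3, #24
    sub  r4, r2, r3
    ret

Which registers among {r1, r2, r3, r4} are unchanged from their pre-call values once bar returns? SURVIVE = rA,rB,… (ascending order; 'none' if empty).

SURVIVE = r2,r3,r4

prologue: push r2 → mem[0xa5]=0x77, sp=0xa5
prologue: push r4 → mem[0xa4]=0xc8, sp=0xa4
body[0] sub  r1, r4, r3 → r1=0xd9
body[1] add  r2, r4, #12 → r2=0xd4
body[2] sub  r4, r3, #24 → r4=0xd7
body[3] sub  r4, r2, r3 → r4=0xe5
epilogue: pop r4=0xc8, sp=0xa5
epilogue: pop r2=0x77, sp=0xa6
r1: caller-saved, written=True
r2: callee-saved, written=True
r3: caller-saved, written=False
r4: callee-saved, written=True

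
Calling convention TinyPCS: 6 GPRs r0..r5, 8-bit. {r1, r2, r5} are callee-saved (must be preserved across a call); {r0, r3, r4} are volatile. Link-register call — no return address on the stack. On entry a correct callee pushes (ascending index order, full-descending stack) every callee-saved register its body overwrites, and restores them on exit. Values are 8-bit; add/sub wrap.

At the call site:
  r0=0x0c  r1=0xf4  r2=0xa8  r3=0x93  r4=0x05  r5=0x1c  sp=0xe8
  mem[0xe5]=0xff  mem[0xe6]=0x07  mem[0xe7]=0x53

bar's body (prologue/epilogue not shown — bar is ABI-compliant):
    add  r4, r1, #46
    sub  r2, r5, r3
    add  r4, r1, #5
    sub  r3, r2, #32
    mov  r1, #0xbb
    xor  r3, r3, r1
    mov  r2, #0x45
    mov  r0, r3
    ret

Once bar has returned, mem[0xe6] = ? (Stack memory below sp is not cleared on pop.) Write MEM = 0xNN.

MEM = 0xa8

prologue: push r1 → mem[0xe7]=0xf4, sp=0xe7
prologue: push r2 → mem[0xe6]=0xa8, sp=0xe6
body[0] add  r4, r1, #46 → r4=0x22
body[1] sub  r2, r5, r3 → r2=0x89
body[2] add  r4, r1, #5 → r4=0xf9
body[3] sub  r3, r2, #32 → r3=0x69
body[4] mov  r1, #0xbb → r1=0xbb
body[5] xor  r3, r3, r1 → r3=0xd2
body[6] mov  r2, #0x45 → r2=0x45
body[7] mov  r0, r3 → r0=0xd2
epilogue: pop r2=0xa8, sp=0xe7
epilogue: pop r1=0xf4, sp=0xe8
prologue pushed ['r1', 'r2'] at ['0xe7', '0xe6']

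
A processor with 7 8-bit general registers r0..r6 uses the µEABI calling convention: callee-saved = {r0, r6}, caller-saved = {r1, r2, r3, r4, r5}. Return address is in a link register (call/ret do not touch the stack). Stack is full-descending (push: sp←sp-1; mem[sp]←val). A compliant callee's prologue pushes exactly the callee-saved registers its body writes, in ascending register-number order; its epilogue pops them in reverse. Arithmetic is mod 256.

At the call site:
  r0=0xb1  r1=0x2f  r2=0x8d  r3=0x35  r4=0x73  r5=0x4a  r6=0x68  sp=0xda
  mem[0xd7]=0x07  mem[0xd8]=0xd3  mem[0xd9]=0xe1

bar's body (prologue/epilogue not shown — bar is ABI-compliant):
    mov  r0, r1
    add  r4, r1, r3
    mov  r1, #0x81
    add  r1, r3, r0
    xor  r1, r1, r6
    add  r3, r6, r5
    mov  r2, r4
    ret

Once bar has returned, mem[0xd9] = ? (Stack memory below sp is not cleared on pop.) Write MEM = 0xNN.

MEM = 0xb1

prologue: push r0 → mem[0xd9]=0xb1, sp=0xd9
body[0] mov  r0, r1 → r0=0x2f
body[1] add  r4, r1, r3 → r4=0x64
body[2] mov  r1, #0x81 → r1=0x81
body[3] add  r1, r3, r0 → r1=0x64
body[4] xor  r1, r1, r6 → r1=0x0c
body[5] add  r3, r6, r5 → r3=0xb2
body[6] mov  r2, r4 → r2=0x64
epilogue: pop r0=0xb1, sp=0xda
prologue pushed ['r0'] at ['0xd9']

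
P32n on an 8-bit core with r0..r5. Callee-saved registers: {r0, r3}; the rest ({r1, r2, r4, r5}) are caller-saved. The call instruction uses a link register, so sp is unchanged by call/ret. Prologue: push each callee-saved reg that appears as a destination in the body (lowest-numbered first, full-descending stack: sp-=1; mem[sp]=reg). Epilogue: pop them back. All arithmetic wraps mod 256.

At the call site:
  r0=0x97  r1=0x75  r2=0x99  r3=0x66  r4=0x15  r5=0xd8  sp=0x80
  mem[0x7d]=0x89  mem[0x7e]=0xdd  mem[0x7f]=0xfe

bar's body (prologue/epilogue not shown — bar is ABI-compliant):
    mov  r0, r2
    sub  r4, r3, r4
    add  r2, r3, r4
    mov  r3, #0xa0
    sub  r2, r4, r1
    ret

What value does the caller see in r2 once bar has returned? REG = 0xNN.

prologue: push r0 -> mem[0x7f]=0x97, sp=0x7f
prologue: push r3 -> mem[0x7e]=0x66, sp=0x7e
body[0] mov  r0, r2 -> r0=0x99
body[1] sub  r4, r3, r4 -> r4=0x51
body[2] add  r2, r3, r4 -> r2=0xb7
body[3] mov  r3, #0xa0 -> r3=0xa0
body[4] sub  r2, r4, r1 -> r2=0xdc
epilogue: pop r3=0x66, sp=0x7f
epilogue: pop r0=0x97, sp=0x80
r2 is caller-saved -> body value

REG = 0xdc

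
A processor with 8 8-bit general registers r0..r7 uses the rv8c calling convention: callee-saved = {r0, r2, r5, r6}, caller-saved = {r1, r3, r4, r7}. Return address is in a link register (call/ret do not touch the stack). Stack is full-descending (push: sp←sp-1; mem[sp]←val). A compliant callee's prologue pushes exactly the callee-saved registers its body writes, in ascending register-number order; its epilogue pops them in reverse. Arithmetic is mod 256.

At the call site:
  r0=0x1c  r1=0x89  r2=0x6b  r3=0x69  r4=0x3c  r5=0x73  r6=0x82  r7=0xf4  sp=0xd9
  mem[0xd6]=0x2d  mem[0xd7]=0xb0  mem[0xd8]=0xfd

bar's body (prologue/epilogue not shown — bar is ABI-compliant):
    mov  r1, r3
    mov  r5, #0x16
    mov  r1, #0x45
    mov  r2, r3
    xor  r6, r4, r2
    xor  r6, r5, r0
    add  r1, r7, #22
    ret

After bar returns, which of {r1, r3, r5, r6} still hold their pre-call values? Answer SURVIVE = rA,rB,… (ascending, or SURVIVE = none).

prologue: push r2 → mem[0xd8]=0x6b, sp=0xd8
prologue: push r5 → mem[0xd7]=0x73, sp=0xd7
prologue: push r6 → mem[0xd6]=0x82, sp=0xd6
body[0] mov  r1, r3 → r1=0x69
body[1] mov  r5, #0x16 → r5=0x16
body[2] mov  r1, #0x45 → r1=0x45
body[3] mov  r2, r3 → r2=0x69
body[4] xor  r6, r4, r2 → r6=0x55
body[5] xor  r6, r5, r0 → r6=0x0a
body[6] add  r1, r7, #22 → r1=0x0a
epilogue: pop r6=0x82, sp=0xd7
epilogue: pop r5=0x73, sp=0xd8
epilogue: pop r2=0x6b, sp=0xd9
r1: caller-saved, written=True
r3: caller-saved, written=False
r5: callee-saved, written=True
r6: callee-saved, written=True

SURVIVE = r3,r5,r6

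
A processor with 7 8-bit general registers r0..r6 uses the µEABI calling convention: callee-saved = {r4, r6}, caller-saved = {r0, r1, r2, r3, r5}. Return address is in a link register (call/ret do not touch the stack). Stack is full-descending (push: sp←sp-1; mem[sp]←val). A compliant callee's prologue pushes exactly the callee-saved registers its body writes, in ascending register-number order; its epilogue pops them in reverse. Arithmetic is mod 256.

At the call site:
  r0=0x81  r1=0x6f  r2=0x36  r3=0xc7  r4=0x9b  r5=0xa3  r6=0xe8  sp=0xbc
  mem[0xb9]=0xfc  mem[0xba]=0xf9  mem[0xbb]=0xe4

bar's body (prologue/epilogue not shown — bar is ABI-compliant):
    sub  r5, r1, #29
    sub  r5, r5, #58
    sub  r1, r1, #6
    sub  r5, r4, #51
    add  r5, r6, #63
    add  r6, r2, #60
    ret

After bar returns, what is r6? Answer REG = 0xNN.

prologue: push r6 -> mem[0xbb]=0xe8, sp=0xbb
body[0] sub  r5, r1, #29 -> r5=0x52
body[1] sub  r5, r5, #58 -> r5=0x18
body[2] sub  r1, r1, #6 -> r1=0x69
body[3] sub  r5, r4, #51 -> r5=0x68
body[4] add  r5, r6, #63 -> r5=0x27
body[5] add  r6, r2, #60 -> r6=0x72
epilogue: pop r6=0xe8, sp=0xbc
r6 is callee-saved -> restored

REG = 0xe8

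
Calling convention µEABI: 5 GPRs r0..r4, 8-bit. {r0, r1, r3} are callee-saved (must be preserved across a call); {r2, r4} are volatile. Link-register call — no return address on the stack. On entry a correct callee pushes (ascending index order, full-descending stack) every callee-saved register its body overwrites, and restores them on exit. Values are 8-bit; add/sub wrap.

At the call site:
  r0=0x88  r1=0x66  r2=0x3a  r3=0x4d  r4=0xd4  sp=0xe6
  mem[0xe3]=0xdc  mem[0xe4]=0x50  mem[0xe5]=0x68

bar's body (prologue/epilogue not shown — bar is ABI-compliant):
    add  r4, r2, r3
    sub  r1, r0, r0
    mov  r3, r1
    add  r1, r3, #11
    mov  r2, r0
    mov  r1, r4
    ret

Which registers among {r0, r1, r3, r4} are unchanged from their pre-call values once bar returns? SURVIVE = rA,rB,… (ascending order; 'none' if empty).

SURVIVE = r0,r1,r3

prologue: push r1 → mem[0xe5]=0x66, sp=0xe5
prologue: push r3 → mem[0xe4]=0x4d, sp=0xe4
body[0] add  r4, r2, r3 → r4=0x87
body[1] sub  r1, r0, r0 → r1=0x00
body[2] mov  r3, r1 → r3=0x00
body[3] add  r1, r3, #11 → r1=0x0b
body[4] mov  r2, r0 → r2=0x88
body[5] mov  r1, r4 → r1=0x87
epilogue: pop r3=0x4d, sp=0xe5
epilogue: pop r1=0x66, sp=0xe6
r0: callee-saved, written=False
r1: callee-saved, written=True
r3: callee-saved, written=True
r4: caller-saved, written=True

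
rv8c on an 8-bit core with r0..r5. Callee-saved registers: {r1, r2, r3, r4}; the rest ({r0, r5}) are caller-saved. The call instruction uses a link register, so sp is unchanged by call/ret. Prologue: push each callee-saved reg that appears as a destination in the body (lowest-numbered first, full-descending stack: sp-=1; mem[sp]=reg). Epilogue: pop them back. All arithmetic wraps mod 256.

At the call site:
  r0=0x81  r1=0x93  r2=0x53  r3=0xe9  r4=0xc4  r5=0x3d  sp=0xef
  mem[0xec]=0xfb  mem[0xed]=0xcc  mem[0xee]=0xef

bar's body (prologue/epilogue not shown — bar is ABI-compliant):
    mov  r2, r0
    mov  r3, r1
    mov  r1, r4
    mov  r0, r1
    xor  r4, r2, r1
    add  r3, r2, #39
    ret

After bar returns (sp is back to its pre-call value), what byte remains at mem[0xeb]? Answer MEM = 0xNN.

MEM = 0xc4

prologue: push r1 -> mem[0xee]=0x93, sp=0xee
prologue: push r2 -> mem[0xed]=0x53, sp=0xed
prologue: push r3 -> mem[0xec]=0xe9, sp=0xec
prologue: push r4 -> mem[0xeb]=0xc4, sp=0xeb
body[0] mov  r2, r0 -> r2=0x81
body[1] mov  r3, r1 -> r3=0x93
body[2] mov  r1, r4 -> r1=0xc4
body[3] mov  r0, r1 -> r0=0xc4
body[4] xor  r4, r2, r1 -> r4=0x45
body[5] add  r3, r2, #39 -> r3=0xa8
epilogue: pop r4=0xc4, sp=0xec
epilogue: pop r3=0xe9, sp=0xed
epilogue: pop r2=0x53, sp=0xee
epilogue: pop r1=0x93, sp=0xef
prologue pushed ['r1', 'r2', 'r3', 'r4'] at ['0xee', '0xed', '0xec', '0xeb']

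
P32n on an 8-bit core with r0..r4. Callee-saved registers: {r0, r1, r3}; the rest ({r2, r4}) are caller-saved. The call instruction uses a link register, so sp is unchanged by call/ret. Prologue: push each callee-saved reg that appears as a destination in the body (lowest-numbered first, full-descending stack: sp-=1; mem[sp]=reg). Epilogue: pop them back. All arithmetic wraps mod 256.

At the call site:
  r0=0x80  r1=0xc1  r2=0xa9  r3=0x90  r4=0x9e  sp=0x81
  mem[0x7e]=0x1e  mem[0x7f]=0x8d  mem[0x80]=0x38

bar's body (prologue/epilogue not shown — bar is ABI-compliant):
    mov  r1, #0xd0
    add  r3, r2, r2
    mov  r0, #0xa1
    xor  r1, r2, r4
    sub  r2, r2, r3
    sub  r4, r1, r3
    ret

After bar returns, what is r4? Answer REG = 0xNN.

prologue: push r0 -> mem[0x80]=0x80, sp=0x80
prologue: push r1 -> mem[0x7f]=0xc1, sp=0x7f
prologue: push r3 -> mem[0x7e]=0x90, sp=0x7e
body[0] mov  r1, #0xd0 -> r1=0xd0
body[1] add  r3, r2, r2 -> r3=0x52
body[2] mov  r0, #0xa1 -> r0=0xa1
body[3] xor  r1, r2, r4 -> r1=0x37
body[4] sub  r2, r2, r3 -> r2=0x57
body[5] sub  r4, r1, r3 -> r4=0xe5
epilogue: pop r3=0x90, sp=0x7f
epilogue: pop r1=0xc1, sp=0x80
epilogue: pop r0=0x80, sp=0x81
r4 is caller-saved -> body value

REG = 0xe5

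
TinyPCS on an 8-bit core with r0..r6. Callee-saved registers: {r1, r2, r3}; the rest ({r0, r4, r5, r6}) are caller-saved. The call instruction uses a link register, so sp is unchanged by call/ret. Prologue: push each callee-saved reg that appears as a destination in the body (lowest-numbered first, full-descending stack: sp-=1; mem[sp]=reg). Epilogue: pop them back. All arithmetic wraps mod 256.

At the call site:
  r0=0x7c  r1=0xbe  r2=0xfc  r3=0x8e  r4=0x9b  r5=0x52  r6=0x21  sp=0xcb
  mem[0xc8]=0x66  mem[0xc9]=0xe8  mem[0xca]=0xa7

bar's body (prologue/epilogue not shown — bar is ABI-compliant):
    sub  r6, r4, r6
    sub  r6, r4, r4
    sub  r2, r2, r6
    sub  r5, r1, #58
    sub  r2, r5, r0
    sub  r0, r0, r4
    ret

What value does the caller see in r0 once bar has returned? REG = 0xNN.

REG = 0xe1

prologue: push r2 → mem[0xca]=0xfc, sp=0xca
body[0] sub  r6, r4, r6 → r6=0x7a
body[1] sub  r6, r4, r4 → r6=0x00
body[2] sub  r2, r2, r6 → r2=0xfc
body[3] sub  r5, r1, #58 → r5=0x84
body[4] sub  r2, r5, r0 → r2=0x08
body[5] sub  r0, r0, r4 → r0=0xe1
epilogue: pop r2=0xfc, sp=0xcb
r0 is caller-saved → body value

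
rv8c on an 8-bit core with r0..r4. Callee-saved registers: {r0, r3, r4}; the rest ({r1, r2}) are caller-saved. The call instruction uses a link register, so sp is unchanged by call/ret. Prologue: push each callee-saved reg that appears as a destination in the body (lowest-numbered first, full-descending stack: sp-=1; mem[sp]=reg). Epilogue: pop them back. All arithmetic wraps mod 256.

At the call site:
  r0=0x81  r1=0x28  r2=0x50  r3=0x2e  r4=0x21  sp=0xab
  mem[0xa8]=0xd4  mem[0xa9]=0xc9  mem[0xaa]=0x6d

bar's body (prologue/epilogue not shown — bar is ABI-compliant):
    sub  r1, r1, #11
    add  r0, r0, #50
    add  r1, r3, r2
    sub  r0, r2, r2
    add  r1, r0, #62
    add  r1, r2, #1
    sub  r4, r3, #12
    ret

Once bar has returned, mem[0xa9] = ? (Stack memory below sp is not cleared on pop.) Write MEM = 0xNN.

prologue: push r0 -> mem[0xaa]=0x81, sp=0xaa
prologue: push r4 -> mem[0xa9]=0x21, sp=0xa9
body[0] sub  r1, r1, #11 -> r1=0x1d
body[1] add  r0, r0, #50 -> r0=0xb3
body[2] add  r1, r3, r2 -> r1=0x7e
body[3] sub  r0, r2, r2 -> r0=0x00
body[4] add  r1, r0, #62 -> r1=0x3e
body[5] add  r1, r2, #1 -> r1=0x51
body[6] sub  r4, r3, #12 -> r4=0x22
epilogue: pop r4=0x21, sp=0xaa
epilogue: pop r0=0x81, sp=0xab
prologue pushed ['r0', 'r4'] at ['0xaa', '0xa9']

MEM = 0x21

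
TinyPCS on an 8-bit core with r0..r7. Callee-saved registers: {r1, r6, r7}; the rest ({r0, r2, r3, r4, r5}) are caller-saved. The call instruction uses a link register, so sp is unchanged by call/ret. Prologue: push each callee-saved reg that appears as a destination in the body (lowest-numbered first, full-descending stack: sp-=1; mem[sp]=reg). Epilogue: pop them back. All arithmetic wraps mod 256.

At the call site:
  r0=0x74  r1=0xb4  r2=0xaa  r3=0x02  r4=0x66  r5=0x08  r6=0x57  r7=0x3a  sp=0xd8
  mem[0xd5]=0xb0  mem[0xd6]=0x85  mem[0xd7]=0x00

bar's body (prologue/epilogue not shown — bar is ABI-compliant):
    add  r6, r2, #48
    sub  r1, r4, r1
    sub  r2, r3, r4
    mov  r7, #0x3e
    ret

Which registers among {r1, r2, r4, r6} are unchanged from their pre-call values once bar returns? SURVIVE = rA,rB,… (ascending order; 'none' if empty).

SURVIVE = r1,r4,r6

prologue: push r1 → mem[0xd7]=0xb4, sp=0xd7
prologue: push r6 → mem[0xd6]=0x57, sp=0xd6
prologue: push r7 → mem[0xd5]=0x3a, sp=0xd5
body[0] add  r6, r2, #48 → r6=0xda
body[1] sub  r1, r4, r1 → r1=0xb2
body[2] sub  r2, r3, r4 → r2=0x9c
body[3] mov  r7, #0x3e → r7=0x3e
epilogue: pop r7=0x3a, sp=0xd6
epilogue: pop r6=0x57, sp=0xd7
epilogue: pop r1=0xb4, sp=0xd8
r1: callee-saved, written=True
r2: caller-saved, written=True
r4: caller-saved, written=False
r6: callee-saved, written=True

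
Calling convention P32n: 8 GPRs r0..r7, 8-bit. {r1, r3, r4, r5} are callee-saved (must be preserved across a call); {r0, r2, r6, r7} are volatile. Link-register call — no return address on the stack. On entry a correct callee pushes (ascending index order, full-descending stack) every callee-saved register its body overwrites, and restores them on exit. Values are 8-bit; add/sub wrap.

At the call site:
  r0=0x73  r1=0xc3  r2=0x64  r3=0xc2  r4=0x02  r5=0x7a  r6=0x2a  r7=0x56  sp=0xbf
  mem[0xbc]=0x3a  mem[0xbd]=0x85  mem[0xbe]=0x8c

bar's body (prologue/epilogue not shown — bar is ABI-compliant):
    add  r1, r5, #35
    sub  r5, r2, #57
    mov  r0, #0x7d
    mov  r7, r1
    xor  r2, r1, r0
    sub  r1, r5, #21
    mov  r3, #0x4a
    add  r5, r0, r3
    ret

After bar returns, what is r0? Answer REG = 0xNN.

REG = 0x7d

prologue: push r1 -> mem[0xbe]=0xc3, sp=0xbe
prologue: push r3 -> mem[0xbd]=0xc2, sp=0xbd
prologue: push r5 -> mem[0xbc]=0x7a, sp=0xbc
body[0] add  r1, r5, #35 -> r1=0x9d
body[1] sub  r5, r2, #57 -> r5=0x2b
body[2] mov  r0, #0x7d -> r0=0x7d
body[3] mov  r7, r1 -> r7=0x9d
body[4] xor  r2, r1, r0 -> r2=0xe0
body[5] sub  r1, r5, #21 -> r1=0x16
body[6] mov  r3, #0x4a -> r3=0x4a
body[7] add  r5, r0, r3 -> r5=0xc7
epilogue: pop r5=0x7a, sp=0xbd
epilogue: pop r3=0xc2, sp=0xbe
epilogue: pop r1=0xc3, sp=0xbf
r0 is caller-saved -> body value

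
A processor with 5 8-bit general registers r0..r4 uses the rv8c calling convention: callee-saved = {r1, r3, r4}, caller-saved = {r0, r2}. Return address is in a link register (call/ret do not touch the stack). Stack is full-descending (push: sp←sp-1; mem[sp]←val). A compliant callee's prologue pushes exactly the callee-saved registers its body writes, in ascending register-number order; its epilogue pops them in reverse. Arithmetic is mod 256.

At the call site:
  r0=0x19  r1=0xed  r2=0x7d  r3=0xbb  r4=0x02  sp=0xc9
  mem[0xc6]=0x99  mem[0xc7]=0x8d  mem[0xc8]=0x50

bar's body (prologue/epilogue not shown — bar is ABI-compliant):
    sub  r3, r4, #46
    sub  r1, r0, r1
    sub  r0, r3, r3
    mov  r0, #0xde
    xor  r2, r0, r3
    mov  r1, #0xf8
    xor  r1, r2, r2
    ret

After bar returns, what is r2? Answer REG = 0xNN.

REG = 0x0a

prologue: push r1 → mem[0xc8]=0xed, sp=0xc8
prologue: push r3 → mem[0xc7]=0xbb, sp=0xc7
body[0] sub  r3, r4, #46 → r3=0xd4
body[1] sub  r1, r0, r1 → r1=0x2c
body[2] sub  r0, r3, r3 → r0=0x00
body[3] mov  r0, #0xde → r0=0xde
body[4] xor  r2, r0, r3 → r2=0x0a
body[5] mov  r1, #0xf8 → r1=0xf8
body[6] xor  r1, r2, r2 → r1=0x00
epilogue: pop r3=0xbb, sp=0xc8
epilogue: pop r1=0xed, sp=0xc9
r2 is caller-saved → body value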